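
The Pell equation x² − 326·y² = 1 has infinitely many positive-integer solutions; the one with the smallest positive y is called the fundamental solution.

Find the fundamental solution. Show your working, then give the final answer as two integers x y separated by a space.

325 18

√326 → a₀=18, period (18,36); ℓ=2 even so k=1
step 0: (18, 1)  from 18·(1,0) + (0,1)
step 1: (325, 18)  from 18·(18,1) + (1,0)
(x₁, y₁) = (325, 18);  325² − 326·18² = 1 ✓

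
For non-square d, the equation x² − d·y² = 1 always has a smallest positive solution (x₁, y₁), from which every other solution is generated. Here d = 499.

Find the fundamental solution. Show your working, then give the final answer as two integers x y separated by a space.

4490 201

d=499: √d = [22; 2,1,21,1,2,44] (ℓ=6, even), read p_5/q_5
i=0: a=22 ⇒ p=22, q=1
…
i=2: a=1 ⇒ p=67, q=3
i=3: a=21 ⇒ p=1452, q=65
i=4: a=1 ⇒ p=1519, q=68
i=5: a=2 ⇒ p=4490, q=201
(x₁, y₁) = (4490, 201);  4490² − 499·201² = 1 ✓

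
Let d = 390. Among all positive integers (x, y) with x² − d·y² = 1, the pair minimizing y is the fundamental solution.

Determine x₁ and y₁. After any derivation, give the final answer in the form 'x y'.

79 4

√390 → a₀=19, period (1,2,1,38); ℓ=4 even so k=3
step 0: (19, 1)  from 19·(1,0) + (0,1)
step 1: (20, 1)  from 1·(19,1) + (1,0)
step 2: (59, 3)  from 2·(20,1) + (19,1)
step 3: (79, 4)  from 1·(59,3) + (20,1)
→ (79, 4).  Check: 79²=6241, 390·4²=6240, difference 1.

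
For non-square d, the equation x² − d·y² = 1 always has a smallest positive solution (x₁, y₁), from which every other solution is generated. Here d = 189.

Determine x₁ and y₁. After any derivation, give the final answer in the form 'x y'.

d=189: √d = [13; 1,2,1,26] (ℓ=4, even), read p_3/q_3
step 0: (13, 1)  from 13·(1,0) + (0,1)
step 1: (14, 1)  from 1·(13,1) + (1,0)
step 2: (41, 3)  from 2·(14,1) + (13,1)
step 3: (55, 4)  from 1·(41,3) + (14,1)
fundamental: x₁=55, y₁=4  (since 3025 − 189·16 = 1)

55 4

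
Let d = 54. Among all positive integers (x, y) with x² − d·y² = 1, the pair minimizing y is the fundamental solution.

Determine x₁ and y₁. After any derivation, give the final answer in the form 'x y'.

485 66

√54 = [7; 2,1,6,1,2,14, …], period ℓ=6 (even) → k=5
i=0: a=7 ⇒ p=7, q=1
i=1: a=2 ⇒ p=15, q=2
…
i=3: a=6 ⇒ p=147, q=20
i=4: a=1 ⇒ p=169, q=23
i=5: a=2 ⇒ p=485, q=66
→ (485, 66).  Check: 485²=235225, 54·66²=235224, difference 1.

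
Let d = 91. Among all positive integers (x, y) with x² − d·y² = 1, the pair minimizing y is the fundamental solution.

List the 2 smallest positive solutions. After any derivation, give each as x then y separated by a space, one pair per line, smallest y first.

d=91: √d = [9; 1,1,5,1,5,1,1,18] (ℓ=8, even), read p_7/q_7
k=0  a_k=9  p_k/q_k = 9/1
k=1  a_k=1  p_k/q_k = 10/1
k=2  a_k=1  p_k/q_k = 19/2
k=3  a_k=5  p_k/q_k = 105/11
…
k=6  a_k=1  p_k/q_k = 849/89
k=7  a_k=1  p_k/q_k = 1574/165
(x₁, y₁) = (1574, 165);  1574² − 91·165² = 1 ✓
n=2: (1574,165)∘(1574,165) = (1574·1574+91·165·165, 1574·165+165·1574) = (4954951,519420)

1574 165
4954951 519420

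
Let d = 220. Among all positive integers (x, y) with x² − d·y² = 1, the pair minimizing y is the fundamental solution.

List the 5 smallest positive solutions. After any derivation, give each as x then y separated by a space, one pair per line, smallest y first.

89 6
15841 1068
2819609 190098
501874561 33836376
89330852249 6022684830

√220 = [14; 1,4,1,28, …], period ℓ=4 (even) → k=3
step 0: (14, 1)  from 14·(1,0) + (0,1)
step 1: (15, 1)  from 1·(14,1) + (1,0)
step 2: (74, 5)  from 4·(15,1) + (14,1)
step 3: (89, 6)  from 1·(74,5) + (15,1)
(x₁, y₁) = (89, 6);  89² − 220·6² = 1 ✓
k=2:  x_2 = 89·89+220·6·6 = 15841,  y_2 = 89·6+6·89 = 1068
k=3:  x_3 = 89·15841+220·6·1068 = 2819609,  y_3 = 89·1068+6·15841 = 190098
k=4:  x_4 = 89·2819609+220·6·190098 = 501874561,  y_4 = 89·190098+6·2819609 = 33836376
k=5:  x_5 = 89·501874561+220·6·33836376 = 89330852249,  y_5 = 89·33836376+6·501874561 = 6022684830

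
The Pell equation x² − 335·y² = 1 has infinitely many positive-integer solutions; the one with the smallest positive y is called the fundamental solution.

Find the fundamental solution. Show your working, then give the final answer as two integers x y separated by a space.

604 33

[18; 3,3,3,36] for √335; ℓ=4 ⇒ convergent index 3
step 0: (18, 1)  from 18·(1,0) + (0,1)
step 1: (55, 3)  from 3·(18,1) + (1,0)
step 2: (183, 10)  from 3·(55,3) + (18,1)
step 3: (604, 33)  from 3·(183,10) + (55,3)
fundamental: x₁=604, y₁=33  (since 364816 − 335·1089 = 1)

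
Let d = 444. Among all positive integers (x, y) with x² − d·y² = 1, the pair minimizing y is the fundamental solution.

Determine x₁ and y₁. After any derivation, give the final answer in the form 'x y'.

295 14

d=444: √d = [21; 14,42] (ℓ=2, even), read p_1/q_1
step 0: (21, 1)  from 21·(1,0) + (0,1)
step 1: (295, 14)  from 14·(21,1) + (1,0)
(x₁, y₁) = (295, 14);  295² − 444·14² = 1 ✓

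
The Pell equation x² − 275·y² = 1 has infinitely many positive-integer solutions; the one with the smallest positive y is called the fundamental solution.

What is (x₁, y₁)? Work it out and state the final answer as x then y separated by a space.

d=275: √d = [16; 1,1,2,1,1,32] (ℓ=6, even), read p_5/q_5
step 0: (16, 1)  from 16·(1,0) + (0,1)
step 1: (17, 1)  from 1·(16,1) + (1,0)
step 2: (33, 2)  from 1·(17,1) + (16,1)
…
step 4: (116, 7)  from 1·(83,5) + (33,2)
step 5: (199, 12)  from 1·(116,7) + (83,5)
(x₁, y₁) = (199, 12);  199² − 275·12² = 1 ✓

199 12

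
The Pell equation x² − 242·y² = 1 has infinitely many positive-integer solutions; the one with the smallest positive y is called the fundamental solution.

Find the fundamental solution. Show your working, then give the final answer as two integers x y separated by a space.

19601 1260

√242 = [15; 1,1,3,1,14,1,3,1,1,30, …], period ℓ=10 (even) → k=9
step 0: (15, 1)  from 15·(1,0) + (0,1)
…
step 2: (31, 2)  from 1·(16,1) + (15,1)
step 3: (109, 7)  from 3·(31,2) + (16,1)
step 4: (140, 9)  from 1·(109,7) + (31,2)
step 5: (2069, 133)  from 14·(140,9) + (109,7)
step 6: (2209, 142)  from 1·(2069,133) + (140,9)
step 7: (8696, 559)  from 3·(2209,142) + (2069,133)
step 8: (10905, 701)  from 1·(8696,559) + (2209,142)
step 9: (19601, 1260)  from 1·(10905,701) + (8696,559)
(x₁, y₁) = (19601, 1260);  19601² − 242·1260² = 1 ✓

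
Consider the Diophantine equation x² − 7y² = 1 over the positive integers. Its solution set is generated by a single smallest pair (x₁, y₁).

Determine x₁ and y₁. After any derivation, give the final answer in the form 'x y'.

8 3

d=7: √d = [2; 1,1,1,4] (ℓ=4, even), read p_3/q_3
a_0=2:  p_0=2·1+0=2,  q_0=2·0+1=1
…
a_2=1:  p_2=1·3+2=5,  q_2=1·1+1=2
a_3=1:  p_3=1·5+3=8,  q_3=1·2+1=3
→ (8, 3).  Check: 8²=64, 7·3²=63, difference 1.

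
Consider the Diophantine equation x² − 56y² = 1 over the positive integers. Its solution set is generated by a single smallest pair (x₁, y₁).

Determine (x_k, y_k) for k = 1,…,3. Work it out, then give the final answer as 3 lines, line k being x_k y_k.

d=56: √d = [7; 2,14] (ℓ=2, even), read p_1/q_1
k=0  a_k=7  p_k/q_k = 7/1
k=1  a_k=2  p_k/q_k = 15/2
(x₁, y₁) = (15, 2);  15² − 56·2² = 1 ✓
n=2: (15,2)∘(15,2) = (15·15+56·2·2, 15·2+2·15) = (449,60)
n=3: (449,60)∘(15,2) = (15·449+56·2·60, 15·60+2·449) = (13455,1798)

15 2
449 60
13455 1798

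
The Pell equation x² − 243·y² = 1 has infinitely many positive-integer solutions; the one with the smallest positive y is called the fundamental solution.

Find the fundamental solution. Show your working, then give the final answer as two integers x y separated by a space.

d=243: √d = [15; 1,1,2,3,15,3,2,1,1,30] (ℓ=10, even), read p_9/q_9
i=0: a=15 ⇒ p=15, q=1
…
i=3: a=2 ⇒ p=78, q=5
…
i=7: a=2 ⇒ p=28901, q=1854
i=8: a=1 ⇒ p=41325, q=2651
i=9: a=1 ⇒ p=70226, q=4505
→ (70226, 4505).  Check: 70226²=4931691076, 243·4505²=4931691075, difference 1.

70226 4505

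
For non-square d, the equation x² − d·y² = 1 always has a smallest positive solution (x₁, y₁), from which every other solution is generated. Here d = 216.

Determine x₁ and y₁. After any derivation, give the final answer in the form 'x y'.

485 33

[14; 1,2,3,2,1,28] for √216; ℓ=6 ⇒ convergent index 5
k=0  a_k=14  p_k/q_k = 14/1
k=1  a_k=1  p_k/q_k = 15/1
…
k=3  a_k=3  p_k/q_k = 147/10
k=4  a_k=2  p_k/q_k = 338/23
k=5  a_k=1  p_k/q_k = 485/33
fundamental: x₁=485, y₁=33  (since 235225 − 216·1089 = 1)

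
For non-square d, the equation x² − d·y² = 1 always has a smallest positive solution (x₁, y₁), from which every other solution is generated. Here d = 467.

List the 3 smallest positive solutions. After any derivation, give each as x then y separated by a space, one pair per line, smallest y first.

[21; 1,1,1,1,3,…,1,1,42] for √467; ℓ=14 ⇒ convergent index 13
a_0=21:  p_0=21·1+0=21,  q_0=21·0+1=1
a_1=1:  p_1=1·21+1=22,  q_1=1·1+0=1
…
a_4=1:  p_4=1·65+43=108,  q_4=1·3+2=5
…
a_8=3:  p_8=3·27164+1275=82767,  q_8=3·1257+59=3830
…
a_10=1:  p_10=1·275465+82767=358232,  q_10=1·12747+3830=16577
a_11=1:  p_11=1·358232+275465=633697,  q_11=1·16577+12747=29324
a_12=1:  p_12=1·633697+358232=991929,  q_12=1·29324+16577=45901
a_13=1:  p_13=1·991929+633697=1625626,  q_13=1·45901+29324=75225
(x₁, y₁) = (1625626, 75225);  1625626² − 467·75225² = 1 ✓
(1625626+75225√467)^2 = 5285319783751 + 244575431700√467
(1625626+75225√467)^3 = 17183906517558380626 + 795176361465413175√467

1625626 75225
5285319783751 244575431700
17183906517558380626 795176361465413175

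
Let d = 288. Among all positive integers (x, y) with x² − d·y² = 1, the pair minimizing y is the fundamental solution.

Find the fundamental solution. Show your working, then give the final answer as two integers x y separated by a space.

17 1

d=288: √d = [16; 1,32] (ℓ=2, even), read p_1/q_1
a_0=16:  p_0=16·1+0=16,  q_0=16·0+1=1
a_1=1:  p_1=1·16+1=17,  q_1=1·1+0=1
fundamental: x₁=17, y₁=1  (since 289 − 288·1 = 1)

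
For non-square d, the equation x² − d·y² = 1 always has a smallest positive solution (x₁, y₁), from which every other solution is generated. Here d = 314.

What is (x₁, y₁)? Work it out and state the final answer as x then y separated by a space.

√314 → a₀=17, period (1,2,1,1,2,1,34); ℓ=7 odd so k=13
i=0: a=17 ⇒ p=17, q=1
i=1: a=1 ⇒ p=18, q=1
i=2: a=2 ⇒ p=53, q=3
i=3: a=1 ⇒ p=71, q=4
i=4: a=1 ⇒ p=124, q=7
…
i=6: a=1 ⇒ p=443, q=25
i=7: a=34 ⇒ p=15381, q=868
i=8: a=1 ⇒ p=15824, q=893
i=9: a=2 ⇒ p=47029, q=2654
i=10: a=1 ⇒ p=62853, q=3547
…
i=12: a=2 ⇒ p=282617, q=15949
i=13: a=1 ⇒ p=392499, q=22150
→ (392499, 22150).  Check: 392499²=154055465001, 314·22150²=154055465000, difference 1.

392499 22150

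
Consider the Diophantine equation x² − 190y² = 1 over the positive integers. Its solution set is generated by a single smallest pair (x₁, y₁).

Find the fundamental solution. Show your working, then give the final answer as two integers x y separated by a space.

[13; 1,3,1,1,1,…,3,1,26] for √190; ℓ=14 ⇒ convergent index 13
k=0  a_k=13  p_k/q_k = 13/1
k=1  a_k=1  p_k/q_k = 14/1
k=2  a_k=3  p_k/q_k = 55/4
…
k=8  a_k=2  p_k/q_k = 2936/213
…
k=11  a_k=1  p_k/q_k = 11234/815
k=12  a_k=3  p_k/q_k = 40787/2959
k=13  a_k=1  p_k/q_k = 52021/3774
fundamental: x₁=52021, y₁=3774  (since 2706184441 − 190·14243076 = 1)

52021 3774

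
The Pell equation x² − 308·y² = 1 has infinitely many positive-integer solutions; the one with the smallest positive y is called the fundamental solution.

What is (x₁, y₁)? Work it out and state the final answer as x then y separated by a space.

351 20

d=308: √d = [17; 1,1,4,1,1,34] (ℓ=6, even), read p_5/q_5
step 0: (17, 1)  from 17·(1,0) + (0,1)
step 1: (18, 1)  from 1·(17,1) + (1,0)
…
step 4: (193, 11)  from 1·(158,9) + (35,2)
step 5: (351, 20)  from 1·(193,11) + (158,9)
→ (351, 20).  Check: 351²=123201, 308·20²=123200, difference 1.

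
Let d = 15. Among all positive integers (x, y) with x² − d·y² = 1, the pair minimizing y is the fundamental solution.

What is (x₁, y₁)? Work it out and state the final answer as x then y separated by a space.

4 1

√15 → a₀=3, period (1,6); ℓ=2 even so k=1
i=0: a=3 ⇒ p=3, q=1
i=1: a=1 ⇒ p=4, q=1
fundamental: x₁=4, y₁=1  (since 16 − 15·1 = 1)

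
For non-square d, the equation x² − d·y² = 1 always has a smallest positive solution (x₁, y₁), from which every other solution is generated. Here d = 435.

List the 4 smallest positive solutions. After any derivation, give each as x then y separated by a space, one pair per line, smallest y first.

146 7
42631 2044
12448106 596841
3634804321 174275528

d=435: √d = [20; 1,5,1,40] (ℓ=4, even), read p_3/q_3
a_0=20:  p_0=20·1+0=20,  q_0=20·0+1=1
a_1=1:  p_1=1·20+1=21,  q_1=1·1+0=1
a_2=5:  p_2=5·21+20=125,  q_2=5·1+1=6
a_3=1:  p_3=1·125+21=146,  q_3=1·6+1=7
fundamental: x₁=146, y₁=7  (since 21316 − 435·49 = 1)
k=2:  x_2 = 146·146+435·7·7 = 42631,  y_2 = 146·7+7·146 = 2044
k=3:  x_3 = 146·42631+435·7·2044 = 12448106,  y_3 = 146·2044+7·42631 = 596841
k=4:  x_4 = 146·12448106+435·7·596841 = 3634804321,  y_4 = 146·596841+7·12448106 = 174275528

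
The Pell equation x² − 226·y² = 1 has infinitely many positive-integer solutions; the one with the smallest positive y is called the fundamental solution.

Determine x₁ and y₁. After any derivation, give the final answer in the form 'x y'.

451 30

√226 = [15; 30, …], period ℓ=1 (odd) → k=1
a_0=15:  p_0=15·1+0=15,  q_0=15·0+1=1
a_1=30:  p_1=30·15+1=451,  q_1=30·1+0=30
fundamental: x₁=451, y₁=30  (since 203401 − 226·900 = 1)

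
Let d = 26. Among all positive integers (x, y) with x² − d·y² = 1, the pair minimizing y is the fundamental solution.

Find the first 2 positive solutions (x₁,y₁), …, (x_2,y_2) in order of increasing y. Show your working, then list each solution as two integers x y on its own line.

51 10
5201 1020

d=26: √d = [5; 10] (ℓ=1, odd), read p_1/q_1
i=0: a=5 ⇒ p=5, q=1
i=1: a=10 ⇒ p=51, q=10
(x₁, y₁) = (51, 10);  51² − 26·10² = 1 ✓
(51+10√26)^2 = 5201 + 1020√26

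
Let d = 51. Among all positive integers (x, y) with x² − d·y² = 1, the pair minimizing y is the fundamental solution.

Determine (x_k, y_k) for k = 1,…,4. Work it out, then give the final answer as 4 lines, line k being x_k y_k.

√51 = [7; 7,14, …], period ℓ=2 (even) → k=1
a_0=7:  p_0=7·1+0=7,  q_0=7·0+1=1
a_1=7:  p_1=7·7+1=50,  q_1=7·1+0=7
fundamental: x₁=50, y₁=7  (since 2500 − 51·49 = 1)
(x_2, y_2) = (50·50 + 51·7·7, 50·7 + 7·50) = (4999, 700)
(x_3, y_3) = (50·4999 + 51·7·700, 50·700 + 7·4999) = (499850, 69993)
(x_4, y_4) = (50·499850 + 51·7·69993, 50·69993 + 7·499850) = (49980001, 6998600)

50 7
4999 700
499850 69993
49980001 6998600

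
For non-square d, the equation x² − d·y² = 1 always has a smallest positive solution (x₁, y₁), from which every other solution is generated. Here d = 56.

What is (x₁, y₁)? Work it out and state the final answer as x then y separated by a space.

15 2

d=56: √d = [7; 2,14] (ℓ=2, even), read p_1/q_1
i=0: a=7 ⇒ p=7, q=1
i=1: a=2 ⇒ p=15, q=2
→ (15, 2).  Check: 15²=225, 56·2²=224, difference 1.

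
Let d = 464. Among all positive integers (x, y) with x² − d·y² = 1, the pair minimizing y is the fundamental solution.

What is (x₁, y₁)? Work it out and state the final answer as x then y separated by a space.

√464 = [21; 1,1,5,1,1,1,5,1,1,42, …], period ℓ=10 (even) → k=9
step 0: (21, 1)  from 21·(1,0) + (0,1)
…
step 2: (43, 2)  from 1·(22,1) + (21,1)
…
step 4: (280, 13)  from 1·(237,11) + (43,2)
step 5: (517, 24)  from 1·(280,13) + (237,11)
…
step 8: (5299, 246)  from 1·(4502,209) + (797,37)
step 9: (9801, 455)  from 1·(5299,246) + (4502,209)
fundamental: x₁=9801, y₁=455  (since 96059601 − 464·207025 = 1)

9801 455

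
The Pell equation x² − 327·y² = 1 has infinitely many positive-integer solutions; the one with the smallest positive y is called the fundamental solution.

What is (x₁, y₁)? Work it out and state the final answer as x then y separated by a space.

217 12

√327 → a₀=18, period (12,36); ℓ=2 even so k=1
a_0=18:  p_0=18·1+0=18,  q_0=18·0+1=1
a_1=12:  p_1=12·18+1=217,  q_1=12·1+0=12
fundamental: x₁=217, y₁=12  (since 47089 − 327·144 = 1)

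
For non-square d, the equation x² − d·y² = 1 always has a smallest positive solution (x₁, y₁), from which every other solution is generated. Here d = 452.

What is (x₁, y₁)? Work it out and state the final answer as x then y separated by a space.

√452 = [21; 3,1,5,3,10,3,5,1,3,42, …], period ℓ=10 (even) → k=9
step 0: (21, 1)  from 21·(1,0) + (0,1)
…
step 5: (16009, 753)  from 10·(1552,73) + (489,23)
step 6: (49579, 2332)  from 3·(16009,753) + (1552,73)
…
step 8: (313483, 14745)  from 1·(263904,12413) + (49579,2332)
step 9: (1204353, 56648)  from 3·(313483,14745) + (263904,12413)
(x₁, y₁) = (1204353, 56648);  1204353² − 452·56648² = 1 ✓

1204353 56648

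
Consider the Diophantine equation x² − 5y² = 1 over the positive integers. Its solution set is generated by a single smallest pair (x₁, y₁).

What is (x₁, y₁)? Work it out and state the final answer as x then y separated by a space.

9 4

√5 → a₀=2, period (4); ℓ=1 odd so k=1
step 0: (2, 1)  from 2·(1,0) + (0,1)
step 1: (9, 4)  from 4·(2,1) + (1,0)
fundamental: x₁=9, y₁=4  (since 81 − 5·16 = 1)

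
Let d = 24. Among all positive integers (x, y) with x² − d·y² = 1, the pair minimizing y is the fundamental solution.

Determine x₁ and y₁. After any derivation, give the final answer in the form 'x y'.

5 1

[4; 1,8] for √24; ℓ=2 ⇒ convergent index 1
k=0  a_k=4  p_k/q_k = 4/1
k=1  a_k=1  p_k/q_k = 5/1
(x₁, y₁) = (5, 1);  5² − 24·1² = 1 ✓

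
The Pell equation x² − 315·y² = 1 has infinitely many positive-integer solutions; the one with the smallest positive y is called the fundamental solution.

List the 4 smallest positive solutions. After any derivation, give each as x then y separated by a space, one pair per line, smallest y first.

71 4
10081 568
1431431 80652
203253121 11452016

[17; 1,2,1,34] for √315; ℓ=4 ⇒ convergent index 3
a_0=17:  p_0=17·1+0=17,  q_0=17·0+1=1
a_1=1:  p_1=1·17+1=18,  q_1=1·1+0=1
a_2=2:  p_2=2·18+17=53,  q_2=2·1+1=3
a_3=1:  p_3=1·53+18=71,  q_3=1·3+1=4
→ (71, 4).  Check: 71²=5041, 315·4²=5040, difference 1.
(x_2, y_2) = (71·71 + 315·4·4, 71·4 + 4·71) = (10081, 568)
(x_3, y_3) = (71·10081 + 315·4·568, 71·568 + 4·10081) = (1431431, 80652)
(x_4, y_4) = (71·1431431 + 315·4·80652, 71·80652 + 4·1431431) = (203253121, 11452016)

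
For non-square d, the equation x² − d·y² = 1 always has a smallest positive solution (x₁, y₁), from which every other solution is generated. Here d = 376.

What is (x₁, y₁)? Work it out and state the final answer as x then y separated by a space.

2143295 110532

[19; 2,1,1,3,1,…,1,2,38] for √376; ℓ=16 ⇒ convergent index 15
step 0: (19, 1)  from 19·(1,0) + (0,1)
step 1: (39, 2)  from 2·(19,1) + (1,0)
step 2: (58, 3)  from 1·(39,2) + (19,1)
…
step 4: (349, 18)  from 3·(97,5) + (58,3)
step 5: (446, 23)  from 1·(349,18) + (97,5)
…
step 7: (2928, 151)  from 2·(1241,64) + (446,23)
step 8: (12953, 668)  from 4·(2928,151) + (1241,64)
…
step 11: (99455, 5129)  from 1·(70621,3642) + (28834,1487)
step 12: (368986, 19029)  from 3·(99455,5129) + (70621,3642)
step 13: (468441, 24158)  from 1·(368986,19029) + (99455,5129)
step 14: (837427, 43187)  from 1·(468441,24158) + (368986,19029)
step 15: (2143295, 110532)  from 2·(837427,43187) + (468441,24158)
→ (2143295, 110532).  Check: 2143295²=4593713457025, 376·110532²=4593713457024, difference 1.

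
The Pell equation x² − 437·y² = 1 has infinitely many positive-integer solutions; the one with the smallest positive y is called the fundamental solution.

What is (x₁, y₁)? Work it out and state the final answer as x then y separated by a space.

4599 220

√437 → a₀=20, period (1,9,2,9,1,40); ℓ=6 even so k=5
a_0=20:  p_0=20·1+0=20,  q_0=20·0+1=1
a_1=1:  p_1=1·20+1=21,  q_1=1·1+0=1
a_2=9:  p_2=9·21+20=209,  q_2=9·1+1=10
…
a_4=9:  p_4=9·439+209=4160,  q_4=9·21+10=199
a_5=1:  p_5=1·4160+439=4599,  q_5=1·199+21=220
(x₁, y₁) = (4599, 220);  4599² − 437·220² = 1 ✓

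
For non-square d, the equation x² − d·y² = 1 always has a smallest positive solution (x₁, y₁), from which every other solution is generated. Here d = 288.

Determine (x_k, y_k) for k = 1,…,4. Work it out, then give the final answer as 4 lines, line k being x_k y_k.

17 1
577 34
19601 1155
665857 39236

[16; 1,32] for √288; ℓ=2 ⇒ convergent index 1
i=0: a=16 ⇒ p=16, q=1
i=1: a=1 ⇒ p=17, q=1
(x₁, y₁) = (17, 1);  17² − 288·1² = 1 ✓
k=2:  x_2 = 17·17+288·1·1 = 577,  y_2 = 17·1+1·17 = 34
k=3:  x_3 = 17·577+288·1·34 = 19601,  y_3 = 17·34+1·577 = 1155
k=4:  x_4 = 17·19601+288·1·1155 = 665857,  y_4 = 17·1155+1·19601 = 39236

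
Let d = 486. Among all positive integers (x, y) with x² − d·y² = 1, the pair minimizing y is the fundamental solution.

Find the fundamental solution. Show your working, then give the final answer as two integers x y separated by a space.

485 22

d=486: √d = [22; 22,44] (ℓ=2, even), read p_1/q_1
a_0=22:  p_0=22·1+0=22,  q_0=22·0+1=1
a_1=22:  p_1=22·22+1=485,  q_1=22·1+0=22
(x₁, y₁) = (485, 22);  485² − 486·22² = 1 ✓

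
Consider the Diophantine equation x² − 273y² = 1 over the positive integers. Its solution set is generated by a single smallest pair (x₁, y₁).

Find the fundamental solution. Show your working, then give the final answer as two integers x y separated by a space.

727 44

√273 = [16; 1,1,10,1,1,32, …], period ℓ=6 (even) → k=5
k=0  a_k=16  p_k/q_k = 16/1
k=1  a_k=1  p_k/q_k = 17/1
k=2  a_k=1  p_k/q_k = 33/2
k=3  a_k=10  p_k/q_k = 347/21
k=4  a_k=1  p_k/q_k = 380/23
k=5  a_k=1  p_k/q_k = 727/44
(x₁, y₁) = (727, 44);  727² − 273·44² = 1 ✓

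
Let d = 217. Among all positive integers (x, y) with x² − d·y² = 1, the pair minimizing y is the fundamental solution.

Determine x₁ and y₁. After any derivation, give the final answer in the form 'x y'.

3844063 260952

√217 = [14; 1,2,1,2,1,…,2,1,28, …], period ℓ=16 (even) → k=15
k=0  a_k=14  p_k/q_k = 14/1
k=1  a_k=1  p_k/q_k = 15/1
…
k=3  a_k=1  p_k/q_k = 59/4
k=4  a_k=2  p_k/q_k = 162/11
k=5  a_k=1  p_k/q_k = 221/15
k=6  a_k=1  p_k/q_k = 383/26
…
k=8  a_k=4  p_k/q_k = 15055/1022
k=9  a_k=9  p_k/q_k = 139163/9447
k=10  a_k=1  p_k/q_k = 154218/10469
…
k=12  a_k=2  p_k/q_k = 740980/50301
k=13  a_k=1  p_k/q_k = 1034361/70217
k=14  a_k=2  p_k/q_k = 2809702/190735
k=15  a_k=1  p_k/q_k = 3844063/260952
fundamental: x₁=3844063, y₁=260952  (since 14776820347969 − 217·68095946304 = 1)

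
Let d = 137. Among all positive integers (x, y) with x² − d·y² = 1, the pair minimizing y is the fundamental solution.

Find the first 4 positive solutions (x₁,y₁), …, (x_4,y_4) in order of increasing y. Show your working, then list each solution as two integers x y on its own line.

√137 → a₀=11, period (1,2,2,1,1,2,2,1,22); ℓ=9 odd so k=17
k=0  a_k=11  p_k/q_k = 11/1
k=1  a_k=1  p_k/q_k = 12/1
k=2  a_k=2  p_k/q_k = 35/3
…
k=7  a_k=2  p_k/q_k = 1229/105
k=8  a_k=1  p_k/q_k = 1744/149
k=9  a_k=22  p_k/q_k = 39597/3383
k=10  a_k=1  p_k/q_k = 41341/3532
k=11  a_k=2  p_k/q_k = 122279/10447
…
k=13  a_k=1  p_k/q_k = 408178/34873
k=14  a_k=1  p_k/q_k = 694077/59299
k=15  a_k=2  p_k/q_k = 1796332/153471
k=16  a_k=2  p_k/q_k = 4286741/366241
k=17  a_k=1  p_k/q_k = 6083073/519712
(x₁, y₁) = (6083073, 519712);  6083073² − 137·519712² = 1 ✓
(6083073+519712√137)^2 = 74007554246657 + 6322892069952√137
(6083073+519712√137)^3 = 900386710067742990849 + 76925228065277725280√137
(6083073+519712√137)^4 = 10954236171143757109591351297 + 935883555725460013412300928√137

6083073 519712
74007554246657 6322892069952
900386710067742990849 76925228065277725280
10954236171143757109591351297 935883555725460013412300928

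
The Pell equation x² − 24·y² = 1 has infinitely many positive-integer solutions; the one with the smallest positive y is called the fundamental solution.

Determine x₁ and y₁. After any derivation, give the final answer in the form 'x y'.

√24 → a₀=4, period (1,8); ℓ=2 even so k=1
k=0  a_k=4  p_k/q_k = 4/1
k=1  a_k=1  p_k/q_k = 5/1
→ (5, 1).  Check: 5²=25, 24·1²=24, difference 1.

5 1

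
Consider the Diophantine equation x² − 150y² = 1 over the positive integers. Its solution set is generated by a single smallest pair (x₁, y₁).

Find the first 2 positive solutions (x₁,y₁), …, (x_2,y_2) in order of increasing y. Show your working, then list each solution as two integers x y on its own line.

49 4
4801 392

√150 = [12; 4,24, …], period ℓ=2 (even) → k=1
i=0: a=12 ⇒ p=12, q=1
i=1: a=4 ⇒ p=49, q=4
(x₁, y₁) = (49, 4);  49² − 150·4² = 1 ✓
k=2:  x_2 = 49·49+150·4·4 = 4801,  y_2 = 49·4+4·49 = 392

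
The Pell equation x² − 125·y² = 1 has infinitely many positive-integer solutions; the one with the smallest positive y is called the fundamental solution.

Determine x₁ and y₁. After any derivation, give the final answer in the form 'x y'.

d=125: √d = [11; 5,1,1,5,22] (ℓ=5, odd), read p_9/q_9
i=0: a=11 ⇒ p=11, q=1
i=1: a=5 ⇒ p=56, q=5
i=2: a=1 ⇒ p=67, q=6
i=3: a=1 ⇒ p=123, q=11
i=4: a=5 ⇒ p=682, q=61
i=5: a=22 ⇒ p=15127, q=1353
i=6: a=5 ⇒ p=76317, q=6826
…
i=8: a=1 ⇒ p=167761, q=15005
i=9: a=5 ⇒ p=930249, q=83204
(x₁, y₁) = (930249, 83204);  930249² − 125·83204² = 1 ✓

930249 83204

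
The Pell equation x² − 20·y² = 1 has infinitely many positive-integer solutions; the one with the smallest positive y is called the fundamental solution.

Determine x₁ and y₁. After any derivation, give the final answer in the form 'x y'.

9 2

[4; 2,8] for √20; ℓ=2 ⇒ convergent index 1
step 0: (4, 1)  from 4·(1,0) + (0,1)
step 1: (9, 2)  from 2·(4,1) + (1,0)
→ (9, 2).  Check: 9²=81, 20·2²=80, difference 1.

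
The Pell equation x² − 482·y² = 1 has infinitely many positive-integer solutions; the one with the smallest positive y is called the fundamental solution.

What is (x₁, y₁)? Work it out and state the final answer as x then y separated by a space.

[21; 1,20,1,42] for √482; ℓ=4 ⇒ convergent index 3
a_0=21:  p_0=21·1+0=21,  q_0=21·0+1=1
a_1=1:  p_1=1·21+1=22,  q_1=1·1+0=1
a_2=20:  p_2=20·22+21=461,  q_2=20·1+1=21
a_3=1:  p_3=1·461+22=483,  q_3=1·21+1=22
→ (483, 22).  Check: 483²=233289, 482·22²=233288, difference 1.

483 22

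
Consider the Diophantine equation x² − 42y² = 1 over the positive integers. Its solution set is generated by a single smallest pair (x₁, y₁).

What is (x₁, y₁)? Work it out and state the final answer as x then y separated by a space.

13 2

[6; 2,12] for √42; ℓ=2 ⇒ convergent index 1
i=0: a=6 ⇒ p=6, q=1
i=1: a=2 ⇒ p=13, q=2
(x₁, y₁) = (13, 2);  13² − 42·2² = 1 ✓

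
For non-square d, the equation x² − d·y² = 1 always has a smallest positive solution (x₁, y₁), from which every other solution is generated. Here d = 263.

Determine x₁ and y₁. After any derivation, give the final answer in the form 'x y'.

139128 8579

√263 → a₀=16, period (4,1,1,1,1,15,1,1,1,1,4,32); ℓ=12 even so k=11
step 0: (16, 1)  from 16·(1,0) + (0,1)
…
step 2: (81, 5)  from 1·(65,4) + (16,1)
step 3: (146, 9)  from 1·(81,5) + (65,4)
…
step 5: (373, 23)  from 1·(227,14) + (146,9)
…
step 7: (6195, 382)  from 1·(5822,359) + (373,23)
step 8: (12017, 741)  from 1·(6195,382) + (5822,359)
…
step 10: (30229, 1864)  from 1·(18212,1123) + (12017,741)
step 11: (139128, 8579)  from 4·(30229,1864) + (18212,1123)
→ (139128, 8579).  Check: 139128²=19356600384, 263·8579²=19356600383, difference 1.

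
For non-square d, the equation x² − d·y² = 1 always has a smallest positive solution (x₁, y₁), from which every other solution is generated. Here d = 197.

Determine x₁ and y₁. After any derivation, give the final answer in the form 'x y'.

393 28

d=197: √d = [14; 28] (ℓ=1, odd), read p_1/q_1
a_0=14:  p_0=14·1+0=14,  q_0=14·0+1=1
a_1=28:  p_1=28·14+1=393,  q_1=28·1+0=28
fundamental: x₁=393, y₁=28  (since 154449 − 197·784 = 1)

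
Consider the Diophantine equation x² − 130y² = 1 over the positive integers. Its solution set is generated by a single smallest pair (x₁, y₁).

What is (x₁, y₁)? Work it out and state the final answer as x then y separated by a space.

√130 → a₀=11, period (2,2,22); ℓ=3 odd so k=5
a_0=11:  p_0=11·1+0=11,  q_0=11·0+1=1
…
a_2=2:  p_2=2·23+11=57,  q_2=2·2+1=5
a_3=22:  p_3=22·57+23=1277,  q_3=22·5+2=112
a_4=2:  p_4=2·1277+57=2611,  q_4=2·112+5=229
a_5=2:  p_5=2·2611+1277=6499,  q_5=2·229+112=570
(x₁, y₁) = (6499, 570);  6499² − 130·570² = 1 ✓

6499 570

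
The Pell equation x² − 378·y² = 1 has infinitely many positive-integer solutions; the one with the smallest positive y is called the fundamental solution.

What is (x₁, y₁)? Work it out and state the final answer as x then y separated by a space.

d=378: √d = [19; 2,3,1,4,1,3,2,38] (ℓ=8, even), read p_7/q_7
k=0  a_k=19  p_k/q_k = 19/1
k=1  a_k=2  p_k/q_k = 39/2
…
k=3  a_k=1  p_k/q_k = 175/9
k=4  a_k=4  p_k/q_k = 836/43
k=5  a_k=1  p_k/q_k = 1011/52
k=6  a_k=3  p_k/q_k = 3869/199
k=7  a_k=2  p_k/q_k = 8749/450
→ (8749, 450).  Check: 8749²=76545001, 378·450²=76545000, difference 1.

8749 450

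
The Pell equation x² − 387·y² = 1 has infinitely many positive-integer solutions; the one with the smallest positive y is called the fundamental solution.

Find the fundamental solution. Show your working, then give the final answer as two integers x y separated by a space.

√387 = [19; 1,2,19,2,1,38, …], period ℓ=6 (even) → k=5
step 0: (19, 1)  from 19·(1,0) + (0,1)
…
step 2: (59, 3)  from 2·(20,1) + (19,1)
step 3: (1141, 58)  from 19·(59,3) + (20,1)
step 4: (2341, 119)  from 2·(1141,58) + (59,3)
step 5: (3482, 177)  from 1·(2341,119) + (1141,58)
(x₁, y₁) = (3482, 177);  3482² − 387·177² = 1 ✓

3482 177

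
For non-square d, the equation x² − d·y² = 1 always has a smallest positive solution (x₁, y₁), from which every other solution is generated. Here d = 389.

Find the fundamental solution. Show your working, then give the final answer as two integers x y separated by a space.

√389 → a₀=19, period (1,2,1,1,1,1,2,1,38); ℓ=9 odd so k=17
k=0  a_k=19  p_k/q_k = 19/1
k=1  a_k=1  p_k/q_k = 20/1
k=2  a_k=2  p_k/q_k = 59/3
k=3  a_k=1  p_k/q_k = 79/4
k=4  a_k=1  p_k/q_k = 138/7
k=5  a_k=1  p_k/q_k = 217/11
k=6  a_k=1  p_k/q_k = 355/18
k=7  a_k=2  p_k/q_k = 927/47
k=8  a_k=1  p_k/q_k = 1282/65
k=9  a_k=38  p_k/q_k = 49643/2517
k=10  a_k=1  p_k/q_k = 50925/2582
k=11  a_k=2  p_k/q_k = 151493/7681
k=12  a_k=1  p_k/q_k = 202418/10263
k=13  a_k=1  p_k/q_k = 353911/17944
k=14  a_k=1  p_k/q_k = 556329/28207
…
k=16  a_k=2  p_k/q_k = 2376809/120509
k=17  a_k=1  p_k/q_k = 3287049/166660
→ (3287049, 166660).  Check: 3287049²=10804691128401, 389·166660²=10804691128400, difference 1.

3287049 166660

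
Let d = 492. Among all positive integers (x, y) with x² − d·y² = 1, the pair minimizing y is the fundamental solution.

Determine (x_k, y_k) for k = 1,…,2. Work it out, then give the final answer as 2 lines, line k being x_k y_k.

d=492: √d = [22; 5,1,1,10,1,1,5,44] (ℓ=8, even), read p_7/q_7
k=0  a_k=22  p_k/q_k = 22/1
k=1  a_k=5  p_k/q_k = 111/5
…
k=4  a_k=10  p_k/q_k = 2573/116
k=5  a_k=1  p_k/q_k = 2817/127
k=6  a_k=1  p_k/q_k = 5390/243
k=7  a_k=5  p_k/q_k = 29767/1342
fundamental: x₁=29767, y₁=1342  (since 886074289 − 492·1800964 = 1)
(x_2, y_2) = (29767·29767 + 492·1342·1342, 29767·1342 + 1342·29767) = (1772148577, 79894628)

29767 1342
1772148577 79894628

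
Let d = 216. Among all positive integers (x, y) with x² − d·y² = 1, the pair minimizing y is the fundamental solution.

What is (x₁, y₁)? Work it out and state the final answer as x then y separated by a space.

485 33

√216 → a₀=14, period (1,2,3,2,1,28); ℓ=6 even so k=5
k=0  a_k=14  p_k/q_k = 14/1
…
k=4  a_k=2  p_k/q_k = 338/23
k=5  a_k=1  p_k/q_k = 485/33
→ (485, 33).  Check: 485²=235225, 216·33²=235224, difference 1.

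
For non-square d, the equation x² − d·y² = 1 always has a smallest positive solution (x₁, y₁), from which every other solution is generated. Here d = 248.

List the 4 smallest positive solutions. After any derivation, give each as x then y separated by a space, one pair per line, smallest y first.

63 4
7937 504
999999 63500
125991937 8000496

d=248: √d = [15; 1,2,1,30] (ℓ=4, even), read p_3/q_3
i=0: a=15 ⇒ p=15, q=1
…
i=2: a=2 ⇒ p=47, q=3
i=3: a=1 ⇒ p=63, q=4
(x₁, y₁) = (63, 4);  63² − 248·4² = 1 ✓
(63+4√248)^2 = 7937 + 504√248
(63+4√248)^3 = 999999 + 63500√248
(63+4√248)^4 = 125991937 + 8000496√248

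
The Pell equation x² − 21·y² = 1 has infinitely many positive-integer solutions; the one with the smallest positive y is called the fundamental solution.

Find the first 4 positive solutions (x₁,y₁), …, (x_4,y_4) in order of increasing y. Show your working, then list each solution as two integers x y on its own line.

55 12
6049 1320
665335 145188
73180801 15969360

√21 → a₀=4, period (1,1,2,1,1,8); ℓ=6 even so k=5
i=0: a=4 ⇒ p=4, q=1
i=1: a=1 ⇒ p=5, q=1
…
i=4: a=1 ⇒ p=32, q=7
i=5: a=1 ⇒ p=55, q=12
fundamental: x₁=55, y₁=12  (since 3025 − 21·144 = 1)
(55+12√21)^2 = 6049 + 1320√21
(55+12√21)^3 = 665335 + 145188√21
(55+12√21)^4 = 73180801 + 15969360√21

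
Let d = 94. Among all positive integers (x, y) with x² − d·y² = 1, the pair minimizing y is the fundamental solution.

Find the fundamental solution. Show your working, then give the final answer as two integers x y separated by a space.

[9; 1,2,3,1,1,…,2,1,18] for √94; ℓ=16 ⇒ convergent index 15
a_0=9:  p_0=9·1+0=9,  q_0=9·0+1=1
a_1=1:  p_1=1·9+1=10,  q_1=1·1+0=1
…
a_3=3:  p_3=3·29+10=97,  q_3=3·3+1=10
…
a_5=1:  p_5=1·126+97=223,  q_5=1·13+10=23
a_6=5:  p_6=5·223+126=1241,  q_6=5·23+13=128
a_7=1:  p_7=1·1241+223=1464,  q_7=1·128+23=151
…
a_9=1:  p_9=1·12953+1464=14417,  q_9=1·1336+151=1487
a_10=5:  p_10=5·14417+12953=85038,  q_10=5·1487+1336=8771
…
a_12=1:  p_12=1·99455+85038=184493,  q_12=1·10258+8771=19029
…
a_14=2:  p_14=2·652934+184493=1490361,  q_14=2·67345+19029=153719
a_15=1:  p_15=1·1490361+652934=2143295,  q_15=1·153719+67345=221064
(x₁, y₁) = (2143295, 221064);  2143295² − 94·221064² = 1 ✓

2143295 221064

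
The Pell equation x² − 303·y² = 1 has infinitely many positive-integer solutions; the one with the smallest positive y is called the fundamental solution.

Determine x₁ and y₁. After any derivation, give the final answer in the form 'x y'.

2524 145

[17; 2,2,5,2,2,34] for √303; ℓ=6 ⇒ convergent index 5
i=0: a=17 ⇒ p=17, q=1
i=1: a=2 ⇒ p=35, q=2
i=2: a=2 ⇒ p=87, q=5
i=3: a=5 ⇒ p=470, q=27
i=4: a=2 ⇒ p=1027, q=59
i=5: a=2 ⇒ p=2524, q=145
→ (2524, 145).  Check: 2524²=6370576, 303·145²=6370575, difference 1.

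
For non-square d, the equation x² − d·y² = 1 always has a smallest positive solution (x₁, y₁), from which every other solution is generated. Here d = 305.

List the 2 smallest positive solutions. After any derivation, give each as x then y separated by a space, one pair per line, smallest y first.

√305 = [17; 2,6,2,34, …], period ℓ=4 (even) → k=3
i=0: a=17 ⇒ p=17, q=1
…
i=2: a=6 ⇒ p=227, q=13
i=3: a=2 ⇒ p=489, q=28
→ (489, 28).  Check: 489²=239121, 305·28²=239120, difference 1.
(x_2, y_2) = (489·489 + 305·28·28, 489·28 + 28·489) = (478241, 27384)

489 28
478241 27384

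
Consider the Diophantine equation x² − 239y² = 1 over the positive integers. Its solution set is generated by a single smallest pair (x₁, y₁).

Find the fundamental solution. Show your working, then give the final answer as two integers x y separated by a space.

6195120 400729

√239 = [15; 2,5,1,2,4,15,4,2,1,5,2,30, …], period ℓ=12 (even) → k=11
a_0=15:  p_0=15·1+0=15,  q_0=15·0+1=1
a_1=2:  p_1=2·15+1=31,  q_1=2·1+0=2
…
a_4=2:  p_4=2·201+170=572,  q_4=2·13+11=37
a_5=4:  p_5=4·572+201=2489,  q_5=4·37+13=161
a_6=15:  p_6=15·2489+572=37907,  q_6=15·161+37=2452
a_7=4:  p_7=4·37907+2489=154117,  q_7=4·2452+161=9969
a_8=2:  p_8=2·154117+37907=346141,  q_8=2·9969+2452=22390
…
a_10=5:  p_10=5·500258+346141=2847431,  q_10=5·32359+22390=184185
a_11=2:  p_11=2·2847431+500258=6195120,  q_11=2·184185+32359=400729
→ (6195120, 400729).  Check: 6195120²=38379511814400, 239·400729²=38379511814399, difference 1.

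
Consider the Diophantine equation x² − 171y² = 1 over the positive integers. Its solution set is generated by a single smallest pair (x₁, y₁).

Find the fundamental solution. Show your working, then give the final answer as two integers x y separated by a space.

170 13

√171 → a₀=13, period (13,26); ℓ=2 even so k=1
a_0=13:  p_0=13·1+0=13,  q_0=13·0+1=1
a_1=13:  p_1=13·13+1=170,  q_1=13·1+0=13
→ (170, 13).  Check: 170²=28900, 171·13²=28899, difference 1.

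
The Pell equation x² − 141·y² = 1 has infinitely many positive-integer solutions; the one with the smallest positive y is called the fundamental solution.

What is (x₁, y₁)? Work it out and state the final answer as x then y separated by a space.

√141 → a₀=11, period (1,6,1,22); ℓ=4 even so k=3
k=0  a_k=11  p_k/q_k = 11/1
k=1  a_k=1  p_k/q_k = 12/1
k=2  a_k=6  p_k/q_k = 83/7
k=3  a_k=1  p_k/q_k = 95/8
fundamental: x₁=95, y₁=8  (since 9025 − 141·64 = 1)

95 8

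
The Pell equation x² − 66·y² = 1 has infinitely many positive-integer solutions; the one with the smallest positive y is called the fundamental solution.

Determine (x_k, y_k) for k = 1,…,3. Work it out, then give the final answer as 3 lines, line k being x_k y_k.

[8; 8,16] for √66; ℓ=2 ⇒ convergent index 1
a_0=8:  p_0=8·1+0=8,  q_0=8·0+1=1
a_1=8:  p_1=8·8+1=65,  q_1=8·1+0=8
fundamental: x₁=65, y₁=8  (since 4225 − 66·64 = 1)
(x_2, y_2) = (65·65 + 66·8·8, 65·8 + 8·65) = (8449, 1040)
(x_3, y_3) = (65·8449 + 66·8·1040, 65·1040 + 8·8449) = (1098305, 135192)

65 8
8449 1040
1098305 135192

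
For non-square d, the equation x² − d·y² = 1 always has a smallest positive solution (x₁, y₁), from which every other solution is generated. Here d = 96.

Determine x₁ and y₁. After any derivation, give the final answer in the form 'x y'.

49 5

√96 → a₀=9, period (1,3,1,18); ℓ=4 even so k=3
step 0: (9, 1)  from 9·(1,0) + (0,1)
…
step 2: (39, 4)  from 3·(10,1) + (9,1)
step 3: (49, 5)  from 1·(39,4) + (10,1)
→ (49, 5).  Check: 49²=2401, 96·5²=2400, difference 1.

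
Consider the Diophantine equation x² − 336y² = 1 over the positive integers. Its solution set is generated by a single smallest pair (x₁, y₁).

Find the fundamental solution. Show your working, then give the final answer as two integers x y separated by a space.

55 3

√336 → a₀=18, period (3,36); ℓ=2 even so k=1
step 0: (18, 1)  from 18·(1,0) + (0,1)
step 1: (55, 3)  from 3·(18,1) + (1,0)
→ (55, 3).  Check: 55²=3025, 336·3²=3024, difference 1.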